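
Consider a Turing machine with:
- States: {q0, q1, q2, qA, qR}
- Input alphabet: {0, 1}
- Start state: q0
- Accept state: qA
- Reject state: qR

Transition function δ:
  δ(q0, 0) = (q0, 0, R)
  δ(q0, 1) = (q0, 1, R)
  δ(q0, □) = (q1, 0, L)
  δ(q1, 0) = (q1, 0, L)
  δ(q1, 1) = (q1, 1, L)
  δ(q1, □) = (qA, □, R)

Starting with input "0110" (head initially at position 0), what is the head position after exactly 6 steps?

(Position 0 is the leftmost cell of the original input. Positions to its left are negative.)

Execution trace (head position shown):
Step 0: [q0]0110  (head at position 0)
Step 1: move right → 0[q0]110  (head at position 1)
Step 2: move right → 01[q0]10  (head at position 2)
Step 3: move right → 011[q0]0  (head at position 3)
Step 4: move right → 0110[q0]□  (head at position 4)
Step 5: move left → 011[q1]00  (head at position 3)
Step 6: move left → 01[q1]100  (head at position 2)

After 6 steps, the head is at position 2.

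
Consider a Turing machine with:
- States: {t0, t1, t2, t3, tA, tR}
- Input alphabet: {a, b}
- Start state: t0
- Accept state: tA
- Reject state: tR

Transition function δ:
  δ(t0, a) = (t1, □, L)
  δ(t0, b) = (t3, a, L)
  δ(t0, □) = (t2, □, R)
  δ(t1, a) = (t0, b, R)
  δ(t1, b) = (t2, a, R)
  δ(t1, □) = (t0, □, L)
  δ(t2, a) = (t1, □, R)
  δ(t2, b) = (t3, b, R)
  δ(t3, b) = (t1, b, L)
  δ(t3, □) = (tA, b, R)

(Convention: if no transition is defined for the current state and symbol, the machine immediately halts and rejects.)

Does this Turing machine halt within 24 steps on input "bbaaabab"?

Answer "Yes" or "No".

Execution trace:
Initial: [t0]bbaaabab
Step 1: δ(t0, b) = (t3, a, L) → [t3]□abaaabab
Step 2: δ(t3, □) = (tA, b, R) → b[tA]abaaabab

The machine reaches the accept state tA and halts.
The machine halted after 2 steps (within the 24-step bound).

Answer: Yes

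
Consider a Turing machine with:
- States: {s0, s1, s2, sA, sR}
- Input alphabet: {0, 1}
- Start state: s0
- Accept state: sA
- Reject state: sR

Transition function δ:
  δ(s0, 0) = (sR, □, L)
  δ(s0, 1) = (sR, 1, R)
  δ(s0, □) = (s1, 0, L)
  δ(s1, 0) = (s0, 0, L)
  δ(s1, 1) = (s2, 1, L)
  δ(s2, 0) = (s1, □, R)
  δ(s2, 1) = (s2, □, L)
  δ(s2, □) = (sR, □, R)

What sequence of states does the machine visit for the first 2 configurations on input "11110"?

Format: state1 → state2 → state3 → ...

Execution trace:
Initial: [s0]11110
Step 1: δ(s0, 1) = (sR, 1, R) → 1[sR]1110

The machine reaches the reject state sR and halts.

State sequence: s0 → sR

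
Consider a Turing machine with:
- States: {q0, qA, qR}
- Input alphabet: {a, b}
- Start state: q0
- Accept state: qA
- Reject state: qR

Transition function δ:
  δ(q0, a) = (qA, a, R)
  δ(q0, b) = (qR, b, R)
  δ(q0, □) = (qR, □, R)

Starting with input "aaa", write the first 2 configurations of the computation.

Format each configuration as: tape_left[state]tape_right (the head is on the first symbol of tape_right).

Transitions applied:
Step 1: δ(q0, a) = (qA, a, R)

The first 2 configurations are:
[q0]aaa ⊢ a[qA]aa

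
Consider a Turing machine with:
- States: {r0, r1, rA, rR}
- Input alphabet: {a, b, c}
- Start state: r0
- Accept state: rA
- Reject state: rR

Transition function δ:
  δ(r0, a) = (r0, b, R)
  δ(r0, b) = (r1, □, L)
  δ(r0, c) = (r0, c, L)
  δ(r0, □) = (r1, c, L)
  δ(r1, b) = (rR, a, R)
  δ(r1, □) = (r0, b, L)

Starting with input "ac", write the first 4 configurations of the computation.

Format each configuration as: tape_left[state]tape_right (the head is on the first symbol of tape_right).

Transitions applied:
Step 1: δ(r0, a) = (r0, b, R)
Step 2: δ(r0, c) = (r0, c, L)
Step 3: δ(r0, b) = (r1, □, L)

The first 4 configurations are:
[r0]ac ⊢ b[r0]c ⊢ [r0]bc ⊢ [r1]□□c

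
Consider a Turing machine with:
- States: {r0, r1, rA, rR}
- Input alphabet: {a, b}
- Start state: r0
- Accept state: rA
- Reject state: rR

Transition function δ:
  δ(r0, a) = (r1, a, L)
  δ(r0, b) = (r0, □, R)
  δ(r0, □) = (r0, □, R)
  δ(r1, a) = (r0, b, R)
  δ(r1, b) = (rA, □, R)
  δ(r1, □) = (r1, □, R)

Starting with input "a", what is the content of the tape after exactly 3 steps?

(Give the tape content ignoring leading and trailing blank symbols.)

Execution trace:
Initial: [r0]a
Step 1: δ(r0, a) = (r1, a, L) → [r1]□a
Step 2: δ(r1, □) = (r1, □, R) → □[r1]a
Step 3: δ(r1, a) = (r0, b, R) → □b[r0]□

After 3 steps, the tape (ignoring leading/trailing blanks) is: b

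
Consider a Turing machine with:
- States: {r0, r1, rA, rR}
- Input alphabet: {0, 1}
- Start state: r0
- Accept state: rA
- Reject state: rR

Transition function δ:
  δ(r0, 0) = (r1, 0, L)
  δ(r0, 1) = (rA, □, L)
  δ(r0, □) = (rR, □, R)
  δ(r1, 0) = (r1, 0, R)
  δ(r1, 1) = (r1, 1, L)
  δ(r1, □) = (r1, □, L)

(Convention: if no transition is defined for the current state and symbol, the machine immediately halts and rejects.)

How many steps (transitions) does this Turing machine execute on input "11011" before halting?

Execution trace:
Initial: [r0]11011
Step 1: δ(r0, 1) = (rA, □, L) → [rA]□□1011

The machine reaches the accept state rA and halts.

The machine executed 1 step before halting.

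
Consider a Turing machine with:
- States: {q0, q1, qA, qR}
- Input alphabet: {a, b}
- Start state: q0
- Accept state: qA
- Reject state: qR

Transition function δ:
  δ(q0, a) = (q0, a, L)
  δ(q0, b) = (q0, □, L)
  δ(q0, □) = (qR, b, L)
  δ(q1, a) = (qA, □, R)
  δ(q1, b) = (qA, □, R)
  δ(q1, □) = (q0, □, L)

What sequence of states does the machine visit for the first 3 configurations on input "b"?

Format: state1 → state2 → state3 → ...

Execution trace:
Initial: [q0]b
Step 1: δ(q0, b) = (q0, □, L) → [q0]□□
Step 2: δ(q0, □) = (qR, b, L) → [qR]□b□

The machine reaches the reject state qR and halts.

State sequence: q0 → q0 → qR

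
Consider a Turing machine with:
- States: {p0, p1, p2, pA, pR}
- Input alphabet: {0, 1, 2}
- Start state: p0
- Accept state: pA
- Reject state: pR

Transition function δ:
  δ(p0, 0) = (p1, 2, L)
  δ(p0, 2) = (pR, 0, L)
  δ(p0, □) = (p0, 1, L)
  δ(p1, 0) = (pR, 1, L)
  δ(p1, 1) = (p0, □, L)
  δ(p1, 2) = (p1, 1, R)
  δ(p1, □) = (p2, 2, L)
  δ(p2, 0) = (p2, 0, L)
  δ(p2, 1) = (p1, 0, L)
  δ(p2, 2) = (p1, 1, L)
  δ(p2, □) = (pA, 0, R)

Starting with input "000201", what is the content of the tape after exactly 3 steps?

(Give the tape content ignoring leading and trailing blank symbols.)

Execution trace:
Initial: [p0]000201
Step 1: δ(p0, 0) = (p1, 2, L) → [p1]□200201
Step 2: δ(p1, □) = (p2, 2, L) → [p2]□2200201
Step 3: δ(p2, □) = (pA, 0, R) → 0[pA]2200201

The machine reaches the accept state pA and halts.

After 3 steps, the tape (ignoring leading/trailing blanks) is: 02200201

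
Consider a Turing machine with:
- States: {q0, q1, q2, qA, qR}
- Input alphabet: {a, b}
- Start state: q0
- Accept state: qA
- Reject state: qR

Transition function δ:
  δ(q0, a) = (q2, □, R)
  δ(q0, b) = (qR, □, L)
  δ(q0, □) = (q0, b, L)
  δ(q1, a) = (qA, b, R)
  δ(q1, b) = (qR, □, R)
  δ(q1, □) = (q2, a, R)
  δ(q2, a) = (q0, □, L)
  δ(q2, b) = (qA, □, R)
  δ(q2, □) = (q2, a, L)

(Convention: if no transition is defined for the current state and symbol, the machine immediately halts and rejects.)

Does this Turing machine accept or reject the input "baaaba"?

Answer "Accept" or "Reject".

Execution trace:
Initial: [q0]baaaba
Step 1: δ(q0, b) = (qR, □, L) → [qR]□□aaaba

The machine reaches the reject state qR and halts.

Answer: Reject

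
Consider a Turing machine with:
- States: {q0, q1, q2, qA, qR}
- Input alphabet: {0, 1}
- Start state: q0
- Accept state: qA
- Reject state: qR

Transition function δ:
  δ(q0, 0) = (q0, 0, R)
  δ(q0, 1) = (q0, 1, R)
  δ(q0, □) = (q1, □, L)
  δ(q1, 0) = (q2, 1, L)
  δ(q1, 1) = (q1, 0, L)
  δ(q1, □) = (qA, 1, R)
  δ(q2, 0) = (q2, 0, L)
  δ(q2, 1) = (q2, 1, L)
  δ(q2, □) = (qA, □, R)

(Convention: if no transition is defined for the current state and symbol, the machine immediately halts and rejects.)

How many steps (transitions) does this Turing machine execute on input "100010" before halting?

Execution trace:
Initial: [q0]100010
Step 1: δ(q0, 1) = (q0, 1, R) → 1[q0]00010
Step 2: δ(q0, 0) = (q0, 0, R) → 10[q0]0010
Step 3: δ(q0, 0) = (q0, 0, R) → 100[q0]010
Step 4: δ(q0, 0) = (q0, 0, R) → 1000[q0]10
Step 5: δ(q0, 1) = (q0, 1, R) → 10001[q0]0
Step 6: δ(q0, 0) = (q0, 0, R) → 100010[q0]□
Step 7: δ(q0, □) = (q1, □, L) → 10001[q1]0□
Step 8: δ(q1, 0) = (q2, 1, L) → 1000[q2]11□
Step 9: δ(q2, 1) = (q2, 1, L) → 100[q2]011□
Step 10: δ(q2, 0) = (q2, 0, L) → 10[q2]0011□
Step 11: δ(q2, 0) = (q2, 0, L) → 1[q2]00011□
Step 12: δ(q2, 0) = (q2, 0, L) → [q2]100011□
Step 13: δ(q2, 1) = (q2, 1, L) → [q2]□100011□
Step 14: δ(q2, □) = (qA, □, R) → □[qA]100011□

The machine reaches the accept state qA and halts.

The machine executed 14 steps before halting.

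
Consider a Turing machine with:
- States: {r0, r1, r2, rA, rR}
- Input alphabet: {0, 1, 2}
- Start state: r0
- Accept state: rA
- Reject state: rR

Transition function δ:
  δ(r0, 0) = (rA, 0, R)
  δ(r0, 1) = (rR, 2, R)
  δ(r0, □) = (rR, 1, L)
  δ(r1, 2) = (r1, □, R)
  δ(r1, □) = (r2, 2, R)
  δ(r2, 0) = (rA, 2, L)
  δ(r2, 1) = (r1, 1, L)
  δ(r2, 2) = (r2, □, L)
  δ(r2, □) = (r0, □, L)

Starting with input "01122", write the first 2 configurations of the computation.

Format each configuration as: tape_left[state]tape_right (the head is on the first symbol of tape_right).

Transitions applied:
Step 1: δ(r0, 0) = (rA, 0, R)

The first 2 configurations are:
[r0]01122 ⊢ 0[rA]1122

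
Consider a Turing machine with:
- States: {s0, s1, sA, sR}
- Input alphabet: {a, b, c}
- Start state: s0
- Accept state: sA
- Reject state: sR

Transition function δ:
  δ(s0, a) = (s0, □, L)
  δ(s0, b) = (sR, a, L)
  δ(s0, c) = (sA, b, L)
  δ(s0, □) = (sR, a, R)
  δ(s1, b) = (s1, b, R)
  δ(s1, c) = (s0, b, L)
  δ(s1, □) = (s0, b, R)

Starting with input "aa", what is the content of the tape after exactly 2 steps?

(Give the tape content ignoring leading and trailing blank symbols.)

Execution trace:
Initial: [s0]aa
Step 1: δ(s0, a) = (s0, □, L) → [s0]□□a
Step 2: δ(s0, □) = (sR, a, R) → a[sR]□a

The machine reaches the reject state sR and halts.

After 2 steps, the tape (ignoring leading/trailing blanks) is: a□a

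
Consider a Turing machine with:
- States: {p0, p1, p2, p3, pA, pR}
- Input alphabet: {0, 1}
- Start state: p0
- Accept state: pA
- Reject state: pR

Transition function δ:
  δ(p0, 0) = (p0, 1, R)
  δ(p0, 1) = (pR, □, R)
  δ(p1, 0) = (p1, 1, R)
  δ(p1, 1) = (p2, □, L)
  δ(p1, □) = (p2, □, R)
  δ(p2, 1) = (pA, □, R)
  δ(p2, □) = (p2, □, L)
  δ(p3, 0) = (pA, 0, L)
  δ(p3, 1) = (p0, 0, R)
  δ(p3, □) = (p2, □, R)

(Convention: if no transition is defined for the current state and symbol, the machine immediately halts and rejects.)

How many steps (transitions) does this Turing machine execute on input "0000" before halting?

Execution trace:
Initial: [p0]0000
Step 1: δ(p0, 0) = (p0, 1, R) → 1[p0]000
Step 2: δ(p0, 0) = (p0, 1, R) → 11[p0]00
Step 3: δ(p0, 0) = (p0, 1, R) → 111[p0]0
Step 4: δ(p0, 0) = (p0, 1, R) → 1111[p0]□

No transition is defined for δ(p0, □). By convention the machine halts and rejects.

The machine executed 4 steps before halting.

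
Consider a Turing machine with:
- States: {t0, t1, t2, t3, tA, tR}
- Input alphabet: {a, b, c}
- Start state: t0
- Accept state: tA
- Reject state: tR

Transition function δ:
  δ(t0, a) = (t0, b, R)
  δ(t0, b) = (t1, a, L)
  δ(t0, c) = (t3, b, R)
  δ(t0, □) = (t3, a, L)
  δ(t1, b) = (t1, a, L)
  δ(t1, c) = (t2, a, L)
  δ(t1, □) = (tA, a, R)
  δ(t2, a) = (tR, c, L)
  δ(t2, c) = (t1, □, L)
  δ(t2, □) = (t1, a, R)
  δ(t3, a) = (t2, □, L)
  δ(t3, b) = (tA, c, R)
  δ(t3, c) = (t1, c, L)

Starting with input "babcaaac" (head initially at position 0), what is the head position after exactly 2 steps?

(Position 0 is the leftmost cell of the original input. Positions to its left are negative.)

Execution trace (head position shown):
Step 0: [t0]babcaaac  (head at position 0)
Step 1: move left → [t1]□aabcaaac  (head at position -1)
Step 2: move right → a[tA]aabcaaac  (head at position 0)

After 2 steps, the head is at position 0.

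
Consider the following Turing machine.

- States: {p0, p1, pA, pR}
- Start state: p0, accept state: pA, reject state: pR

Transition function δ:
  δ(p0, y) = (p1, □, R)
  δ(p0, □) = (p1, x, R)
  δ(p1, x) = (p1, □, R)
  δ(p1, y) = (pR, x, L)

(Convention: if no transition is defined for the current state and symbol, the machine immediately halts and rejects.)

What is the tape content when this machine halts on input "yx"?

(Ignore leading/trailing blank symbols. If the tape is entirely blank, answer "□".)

Execution trace:
Initial: [p0]yx
Step 1: δ(p0, y) = (p1, □, R) → □[p1]x
Step 2: δ(p1, x) = (p1, □, R) → □□[p1]□

No transition is defined for δ(p1, □). By convention the machine halts and rejects.

Final tape (ignoring leading/trailing blanks): □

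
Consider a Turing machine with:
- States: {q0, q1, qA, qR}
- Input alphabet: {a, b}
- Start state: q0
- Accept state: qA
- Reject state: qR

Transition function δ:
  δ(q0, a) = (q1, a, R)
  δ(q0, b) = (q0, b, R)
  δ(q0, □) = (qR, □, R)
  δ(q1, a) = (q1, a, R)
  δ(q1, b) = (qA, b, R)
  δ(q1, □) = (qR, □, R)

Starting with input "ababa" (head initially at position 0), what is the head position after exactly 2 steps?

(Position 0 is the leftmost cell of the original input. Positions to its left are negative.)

Execution trace (head position shown):
Step 0: [q0]ababa  (head at position 0)
Step 1: move right → a[q1]baba  (head at position 1)
Step 2: move right → ab[qA]aba  (head at position 2)

After 2 steps, the head is at position 2.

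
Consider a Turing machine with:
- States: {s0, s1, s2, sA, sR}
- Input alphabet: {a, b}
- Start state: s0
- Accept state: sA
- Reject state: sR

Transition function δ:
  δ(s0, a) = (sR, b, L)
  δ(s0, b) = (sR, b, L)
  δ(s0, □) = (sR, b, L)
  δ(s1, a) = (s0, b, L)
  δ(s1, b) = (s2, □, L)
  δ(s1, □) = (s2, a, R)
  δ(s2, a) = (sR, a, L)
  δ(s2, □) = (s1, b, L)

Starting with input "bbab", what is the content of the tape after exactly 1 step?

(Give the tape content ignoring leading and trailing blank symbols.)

Execution trace:
Initial: [s0]bbab
Step 1: δ(s0, b) = (sR, b, L) → [sR]□bbab

The machine reaches the reject state sR and halts.

After 1 step, the tape (ignoring leading/trailing blanks) is: bbab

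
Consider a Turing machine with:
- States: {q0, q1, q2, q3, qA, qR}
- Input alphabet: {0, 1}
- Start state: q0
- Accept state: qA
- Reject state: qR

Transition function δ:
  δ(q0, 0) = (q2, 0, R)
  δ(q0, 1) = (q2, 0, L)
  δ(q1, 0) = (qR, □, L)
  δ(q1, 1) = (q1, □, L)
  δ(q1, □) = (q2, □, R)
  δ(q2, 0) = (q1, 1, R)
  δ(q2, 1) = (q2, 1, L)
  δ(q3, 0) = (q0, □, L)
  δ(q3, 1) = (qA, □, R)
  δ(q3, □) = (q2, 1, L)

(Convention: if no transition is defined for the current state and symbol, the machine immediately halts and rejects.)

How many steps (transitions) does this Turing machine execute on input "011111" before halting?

Execution trace:
Initial: [q0]011111
Step 1: δ(q0, 0) = (q2, 0, R) → 0[q2]11111
Step 2: δ(q2, 1) = (q2, 1, L) → [q2]011111
Step 3: δ(q2, 0) = (q1, 1, R) → 1[q1]11111
Step 4: δ(q1, 1) = (q1, □, L) → [q1]1□1111
Step 5: δ(q1, 1) = (q1, □, L) → [q1]□□□1111
Step 6: δ(q1, □) = (q2, □, R) → □[q2]□□1111

No transition is defined for δ(q2, □). By convention the machine halts and rejects.

The machine executed 6 steps before halting.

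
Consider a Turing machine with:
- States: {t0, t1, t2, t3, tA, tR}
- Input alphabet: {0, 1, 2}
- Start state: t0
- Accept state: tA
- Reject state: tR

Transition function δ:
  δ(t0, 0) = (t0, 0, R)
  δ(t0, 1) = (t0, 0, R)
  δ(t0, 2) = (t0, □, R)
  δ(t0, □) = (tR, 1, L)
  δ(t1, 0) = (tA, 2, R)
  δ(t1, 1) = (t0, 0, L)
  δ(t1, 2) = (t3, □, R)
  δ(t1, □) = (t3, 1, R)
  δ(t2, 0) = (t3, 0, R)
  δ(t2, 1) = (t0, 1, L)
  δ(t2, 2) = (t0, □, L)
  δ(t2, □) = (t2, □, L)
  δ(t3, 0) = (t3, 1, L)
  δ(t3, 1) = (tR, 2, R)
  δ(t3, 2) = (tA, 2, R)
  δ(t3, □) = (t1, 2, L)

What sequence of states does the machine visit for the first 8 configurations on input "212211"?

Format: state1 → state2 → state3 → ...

Execution trace:
Initial: [t0]212211
Step 1: δ(t0, 2) = (t0, □, R) → □[t0]12211
Step 2: δ(t0, 1) = (t0, 0, R) → □0[t0]2211
Step 3: δ(t0, 2) = (t0, □, R) → □0□[t0]211
Step 4: δ(t0, 2) = (t0, □, R) → □0□□[t0]11
Step 5: δ(t0, 1) = (t0, 0, R) → □0□□0[t0]1
Step 6: δ(t0, 1) = (t0, 0, R) → □0□□00[t0]□
Step 7: δ(t0, □) = (tR, 1, L) → □0□□0[tR]01

The machine reaches the reject state tR and halts.

State sequence: t0 → t0 → t0 → t0 → t0 → t0 → t0 → tR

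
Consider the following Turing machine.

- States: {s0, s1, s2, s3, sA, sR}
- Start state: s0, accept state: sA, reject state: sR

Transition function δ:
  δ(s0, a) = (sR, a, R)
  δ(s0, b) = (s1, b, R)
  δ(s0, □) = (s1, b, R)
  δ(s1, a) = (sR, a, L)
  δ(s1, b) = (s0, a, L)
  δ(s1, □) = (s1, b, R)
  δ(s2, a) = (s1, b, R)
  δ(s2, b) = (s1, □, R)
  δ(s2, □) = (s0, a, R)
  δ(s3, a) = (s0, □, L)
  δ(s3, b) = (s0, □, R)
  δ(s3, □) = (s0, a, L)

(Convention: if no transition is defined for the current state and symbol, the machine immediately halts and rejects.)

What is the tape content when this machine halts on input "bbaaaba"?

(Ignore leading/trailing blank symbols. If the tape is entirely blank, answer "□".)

Execution trace:
Initial: [s0]bbaaaba
Step 1: δ(s0, b) = (s1, b, R) → b[s1]baaaba
Step 2: δ(s1, b) = (s0, a, L) → [s0]baaaaba
Step 3: δ(s0, b) = (s1, b, R) → b[s1]aaaaba
Step 4: δ(s1, a) = (sR, a, L) → [sR]baaaaba

The machine reaches the reject state sR and halts.

Final tape (ignoring leading/trailing blanks): baaaaba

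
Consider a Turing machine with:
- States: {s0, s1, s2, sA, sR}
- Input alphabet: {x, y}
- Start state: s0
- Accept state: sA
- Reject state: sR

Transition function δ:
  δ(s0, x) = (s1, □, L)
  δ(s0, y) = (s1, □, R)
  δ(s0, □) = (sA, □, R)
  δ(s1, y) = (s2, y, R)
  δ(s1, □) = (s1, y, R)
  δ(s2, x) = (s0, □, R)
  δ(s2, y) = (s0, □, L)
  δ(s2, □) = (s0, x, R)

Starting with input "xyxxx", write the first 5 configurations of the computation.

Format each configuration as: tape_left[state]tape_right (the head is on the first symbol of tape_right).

Transitions applied:
Step 1: δ(s0, x) = (s1, □, L)
Step 2: δ(s1, □) = (s1, y, R)
Step 3: δ(s1, □) = (s1, y, R)
Step 4: δ(s1, y) = (s2, y, R)

The first 5 configurations are:
[s0]xyxxx ⊢ [s1]□□yxxx ⊢ y[s1]□yxxx ⊢ yy[s1]yxxx ⊢ yyy[s2]xxx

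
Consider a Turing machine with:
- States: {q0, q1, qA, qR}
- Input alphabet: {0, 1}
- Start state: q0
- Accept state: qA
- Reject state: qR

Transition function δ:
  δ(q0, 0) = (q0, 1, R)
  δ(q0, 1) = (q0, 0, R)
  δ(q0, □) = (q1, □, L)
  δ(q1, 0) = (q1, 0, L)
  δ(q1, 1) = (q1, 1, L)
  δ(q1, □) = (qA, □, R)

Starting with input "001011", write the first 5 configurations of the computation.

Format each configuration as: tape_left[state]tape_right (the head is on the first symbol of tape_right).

Transitions applied:
Step 1: δ(q0, 0) = (q0, 1, R)
Step 2: δ(q0, 0) = (q0, 1, R)
Step 3: δ(q0, 1) = (q0, 0, R)
Step 4: δ(q0, 0) = (q0, 1, R)

The first 5 configurations are:
[q0]001011 ⊢ 1[q0]01011 ⊢ 11[q0]1011 ⊢ 110[q0]011 ⊢ 1101[q0]11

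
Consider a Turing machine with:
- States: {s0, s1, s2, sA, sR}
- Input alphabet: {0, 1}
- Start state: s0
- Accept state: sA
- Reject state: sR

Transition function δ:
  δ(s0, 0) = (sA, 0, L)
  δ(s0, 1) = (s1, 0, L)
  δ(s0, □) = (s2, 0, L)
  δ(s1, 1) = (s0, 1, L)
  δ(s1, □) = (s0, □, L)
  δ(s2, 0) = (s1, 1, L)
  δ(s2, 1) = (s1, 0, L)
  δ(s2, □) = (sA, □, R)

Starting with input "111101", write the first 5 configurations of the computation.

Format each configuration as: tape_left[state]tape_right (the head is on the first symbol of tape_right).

Transitions applied:
Step 1: δ(s0, 1) = (s1, 0, L)
Step 2: δ(s1, □) = (s0, □, L)
Step 3: δ(s0, □) = (s2, 0, L)
Step 4: δ(s2, □) = (sA, □, R)

The first 5 configurations are:
[s0]111101 ⊢ [s1]□011101 ⊢ [s0]□□011101 ⊢ [s2]□0□011101 ⊢ □[sA]0□011101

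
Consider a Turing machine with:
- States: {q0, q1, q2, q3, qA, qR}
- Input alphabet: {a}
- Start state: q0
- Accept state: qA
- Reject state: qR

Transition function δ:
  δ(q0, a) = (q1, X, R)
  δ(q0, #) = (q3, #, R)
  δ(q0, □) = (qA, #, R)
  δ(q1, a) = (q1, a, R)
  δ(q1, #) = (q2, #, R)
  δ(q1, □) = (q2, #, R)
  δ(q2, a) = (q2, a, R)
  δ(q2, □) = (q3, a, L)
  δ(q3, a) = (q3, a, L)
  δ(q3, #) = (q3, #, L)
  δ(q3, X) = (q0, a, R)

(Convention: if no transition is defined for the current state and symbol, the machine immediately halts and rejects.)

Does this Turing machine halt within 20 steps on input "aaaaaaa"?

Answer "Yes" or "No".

Execution trace:
Initial: [q0]aaaaaaa
Step 1: δ(q0, a) = (q1, X, R) → X[q1]aaaaaa
Step 2: δ(q1, a) = (q1, a, R) → Xa[q1]aaaaa
Step 3: δ(q1, a) = (q1, a, R) → Xaa[q1]aaaa
Step 4: δ(q1, a) = (q1, a, R) → Xaaa[q1]aaa
Step 5: δ(q1, a) = (q1, a, R) → Xaaaa[q1]aa
Step 6: δ(q1, a) = (q1, a, R) → Xaaaaa[q1]a
Step 7: δ(q1, a) = (q1, a, R) → Xaaaaaa[q1]□
Step 8: δ(q1, □) = (q2, #, R) → Xaaaaaa#[q2]□
Step 9: δ(q2, □) = (q3, a, L) → Xaaaaaa[q3]#a
Step 10: δ(q3, #) = (q3, #, L) → Xaaaaa[q3]a#a
Step 11: δ(q3, a) = (q3, a, L) → Xaaaa[q3]aa#a
Step 12: δ(q3, a) = (q3, a, L) → Xaaa[q3]aaa#a
Step 13: δ(q3, a) = (q3, a, L) → Xaa[q3]aaaa#a
Step 14: δ(q3, a) = (q3, a, L) → Xa[q3]aaaaa#a
Step 15: δ(q3, a) = (q3, a, L) → X[q3]aaaaaa#a
Step 16: δ(q3, a) = (q3, a, L) → [q3]Xaaaaaa#a
Step 17: δ(q3, X) = (q0, a, R) → a[q0]aaaaaa#a
Step 18: δ(q0, a) = (q1, X, R) → aX[q1]aaaaa#a
Step 19: δ(q1, a) = (q1, a, R) → aXa[q1]aaaa#a
Step 20: δ(q1, a) = (q1, a, R) → aXaa[q1]aaa#a

The machine has not reached a halting state after 20 steps.
The machine did not halt within the 20-step bound.

Answer: No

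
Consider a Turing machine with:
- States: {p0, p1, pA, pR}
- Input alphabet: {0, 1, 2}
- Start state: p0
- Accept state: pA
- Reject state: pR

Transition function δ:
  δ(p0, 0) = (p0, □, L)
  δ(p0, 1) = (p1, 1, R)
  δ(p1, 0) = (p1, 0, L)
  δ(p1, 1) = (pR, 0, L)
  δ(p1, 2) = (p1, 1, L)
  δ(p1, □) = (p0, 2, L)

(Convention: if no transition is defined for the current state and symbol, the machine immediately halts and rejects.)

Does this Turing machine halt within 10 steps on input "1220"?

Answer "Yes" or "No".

Execution trace:
Initial: [p0]1220
Step 1: δ(p0, 1) = (p1, 1, R) → 1[p1]220
Step 2: δ(p1, 2) = (p1, 1, L) → [p1]1120
Step 3: δ(p1, 1) = (pR, 0, L) → [pR]□0120

The machine reaches the reject state pR and halts.
The machine halted after 3 steps (within the 10-step bound).

Answer: Yes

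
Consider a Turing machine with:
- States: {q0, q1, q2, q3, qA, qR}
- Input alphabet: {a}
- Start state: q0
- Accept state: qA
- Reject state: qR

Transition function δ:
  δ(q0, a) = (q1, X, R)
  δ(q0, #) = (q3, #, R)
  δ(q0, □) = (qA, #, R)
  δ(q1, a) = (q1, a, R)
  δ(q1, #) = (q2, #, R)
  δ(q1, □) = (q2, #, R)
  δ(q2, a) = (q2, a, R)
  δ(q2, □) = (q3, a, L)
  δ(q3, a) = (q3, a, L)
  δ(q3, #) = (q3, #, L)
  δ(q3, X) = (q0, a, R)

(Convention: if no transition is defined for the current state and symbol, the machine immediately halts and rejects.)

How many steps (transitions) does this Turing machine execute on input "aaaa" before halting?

Execution trace:
Initial: [q0]aaaa
Step 1: δ(q0, a) = (q1, X, R) → X[q1]aaa
Step 2: δ(q1, a) = (q1, a, R) → Xa[q1]aa
Step 3: δ(q1, a) = (q1, a, R) → Xaa[q1]a
Step 4: δ(q1, a) = (q1, a, R) → Xaaa[q1]□
Step 5: δ(q1, □) = (q2, #, R) → Xaaa#[q2]□
Step 6: δ(q2, □) = (q3, a, L) → Xaaa[q3]#a
Step 7: δ(q3, #) = (q3, #, L) → Xaa[q3]a#a
Step 8: δ(q3, a) = (q3, a, L) → Xa[q3]aa#a
Step 9: δ(q3, a) = (q3, a, L) → X[q3]aaa#a
Step 10: δ(q3, a) = (q3, a, L) → [q3]Xaaa#a
Step 11: δ(q3, X) = (q0, a, R) → a[q0]aaa#a
Step 12: δ(q0, a) = (q1, X, R) → aX[q1]aa#a
Step 13: δ(q1, a) = (q1, a, R) → aXa[q1]a#a
Step 14: δ(q1, a) = (q1, a, R) → aXaa[q1]#a
Step 15: δ(q1, #) = (q2, #, R) → aXaa#[q2]a
Step 16: δ(q2, a) = (q2, a, R) → aXaa#a[q2]□
Step 17: δ(q2, □) = (q3, a, L) → aXaa#[q3]aa
Step 18: δ(q3, a) = (q3, a, L) → aXaa[q3]#aa
Step 19: δ(q3, #) = (q3, #, L) → aXa[q3]a#aa
Step 20: δ(q3, a) = (q3, a, L) → aX[q3]aa#aa
Step 21: δ(q3, a) = (q3, a, L) → a[q3]Xaa#aa
Step 22: δ(q3, X) = (q0, a, R) → aa[q0]aa#aa
Step 23: δ(q0, a) = (q1, X, R) → aaX[q1]a#aa
Step 24: δ(q1, a) = (q1, a, R) → aaXa[q1]#aa
Step 25: δ(q1, #) = (q2, #, R) → aaXa#[q2]aa
Step 26: δ(q2, a) = (q2, a, R) → aaXa#a[q2]a
Step 27: δ(q2, a) = (q2, a, R) → aaXa#aa[q2]□
Step 28: δ(q2, □) = (q3, a, L) → aaXa#a[q3]aa
Step 29: δ(q3, a) = (q3, a, L) → aaXa#[q3]aaa
Step 30: δ(q3, a) = (q3, a, L) → aaXa[q3]#aaa
Step 31: δ(q3, #) = (q3, #, L) → aaX[q3]a#aaa
Step 32: δ(q3, a) = (q3, a, L) → aa[q3]Xa#aaa
Step 33: δ(q3, X) = (q0, a, R) → aaa[q0]a#aaa
Step 34: δ(q0, a) = (q1, X, R) → aaaX[q1]#aaa
Step 35: δ(q1, #) = (q2, #, R) → aaaX#[q2]aaa
Step 36: δ(q2, a) = (q2, a, R) → aaaX#a[q2]aa
Step 37: δ(q2, a) = (q2, a, R) → aaaX#aa[q2]a
Step 38: δ(q2, a) = (q2, a, R) → aaaX#aaa[q2]□
Step 39: δ(q2, □) = (q3, a, L) → aaaX#aa[q3]aa
Step 40: δ(q3, a) = (q3, a, L) → aaaX#a[q3]aaa
Step 41: δ(q3, a) = (q3, a, L) → aaaX#[q3]aaaa
Step 42: δ(q3, a) = (q3, a, L) → aaaX[q3]#aaaa
Step 43: δ(q3, #) = (q3, #, L) → aaa[q3]X#aaaa
Step 44: δ(q3, X) = (q0, a, R) → aaaa[q0]#aaaa
Step 45: δ(q0, #) = (q3, #, R) → aaaa#[q3]aaaa
Step 46: δ(q3, a) = (q3, a, L) → aaaa[q3]#aaaa
Step 47: δ(q3, #) = (q3, #, L) → aaa[q3]a#aaaa
Step 48: δ(q3, a) = (q3, a, L) → aa[q3]aa#aaaa
Step 49: δ(q3, a) = (q3, a, L) → a[q3]aaa#aaaa
Step 50: δ(q3, a) = (q3, a, L) → [q3]aaaa#aaaa
Step 51: δ(q3, a) = (q3, a, L) → [q3]□aaaa#aaaa

No transition is defined for δ(q3, □). By convention the machine halts and rejects.

The machine executed 51 steps before halting.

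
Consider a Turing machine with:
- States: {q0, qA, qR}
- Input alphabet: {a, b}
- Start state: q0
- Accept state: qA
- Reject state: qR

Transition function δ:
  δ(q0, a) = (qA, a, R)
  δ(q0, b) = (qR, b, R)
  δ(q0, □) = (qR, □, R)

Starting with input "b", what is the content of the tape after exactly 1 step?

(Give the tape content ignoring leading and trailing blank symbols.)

Execution trace:
Initial: [q0]b
Step 1: δ(q0, b) = (qR, b, R) → b[qR]□

The machine reaches the reject state qR and halts.

After 1 step, the tape (ignoring leading/trailing blanks) is: b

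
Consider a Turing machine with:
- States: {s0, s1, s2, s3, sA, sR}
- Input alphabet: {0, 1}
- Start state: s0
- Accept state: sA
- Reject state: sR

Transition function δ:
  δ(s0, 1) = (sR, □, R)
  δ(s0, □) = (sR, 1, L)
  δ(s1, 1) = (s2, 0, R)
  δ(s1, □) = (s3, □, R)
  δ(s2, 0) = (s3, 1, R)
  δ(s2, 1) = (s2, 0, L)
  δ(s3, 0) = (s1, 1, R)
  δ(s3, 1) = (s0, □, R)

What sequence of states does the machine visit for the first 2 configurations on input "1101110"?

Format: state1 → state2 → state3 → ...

Execution trace:
Initial: [s0]1101110
Step 1: δ(s0, 1) = (sR, □, R) → □[sR]101110

The machine reaches the reject state sR and halts.

State sequence: s0 → sR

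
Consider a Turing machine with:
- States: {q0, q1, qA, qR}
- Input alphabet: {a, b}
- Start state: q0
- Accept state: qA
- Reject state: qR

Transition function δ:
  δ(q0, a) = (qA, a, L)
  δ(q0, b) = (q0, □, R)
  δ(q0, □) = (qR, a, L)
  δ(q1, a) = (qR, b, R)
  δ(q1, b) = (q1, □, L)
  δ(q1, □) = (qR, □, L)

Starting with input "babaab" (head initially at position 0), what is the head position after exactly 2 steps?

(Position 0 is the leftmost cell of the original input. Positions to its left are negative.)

Execution trace (head position shown):
Step 0: [q0]babaab  (head at position 0)
Step 1: move right → □[q0]abaab  (head at position 1)
Step 2: move left → [qA]□abaab  (head at position 0)

After 2 steps, the head is at position 0.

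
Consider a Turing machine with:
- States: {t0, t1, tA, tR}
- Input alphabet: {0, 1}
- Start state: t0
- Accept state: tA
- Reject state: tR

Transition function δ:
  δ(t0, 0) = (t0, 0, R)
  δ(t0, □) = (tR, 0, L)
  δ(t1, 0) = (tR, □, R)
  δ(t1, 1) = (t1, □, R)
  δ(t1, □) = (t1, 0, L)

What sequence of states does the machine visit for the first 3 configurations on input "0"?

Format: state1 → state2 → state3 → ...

Execution trace:
Initial: [t0]0
Step 1: δ(t0, 0) = (t0, 0, R) → 0[t0]□
Step 2: δ(t0, □) = (tR, 0, L) → [tR]00

The machine reaches the reject state tR and halts.

State sequence: t0 → t0 → tR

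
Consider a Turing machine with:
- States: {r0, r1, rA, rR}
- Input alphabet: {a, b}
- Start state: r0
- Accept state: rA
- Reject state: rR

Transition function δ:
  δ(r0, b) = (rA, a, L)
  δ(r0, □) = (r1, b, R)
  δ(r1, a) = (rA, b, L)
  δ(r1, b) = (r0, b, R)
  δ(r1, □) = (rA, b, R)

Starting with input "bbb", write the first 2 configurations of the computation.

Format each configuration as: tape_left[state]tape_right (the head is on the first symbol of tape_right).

Transitions applied:
Step 1: δ(r0, b) = (rA, a, L)

The first 2 configurations are:
[r0]bbb ⊢ [rA]□abb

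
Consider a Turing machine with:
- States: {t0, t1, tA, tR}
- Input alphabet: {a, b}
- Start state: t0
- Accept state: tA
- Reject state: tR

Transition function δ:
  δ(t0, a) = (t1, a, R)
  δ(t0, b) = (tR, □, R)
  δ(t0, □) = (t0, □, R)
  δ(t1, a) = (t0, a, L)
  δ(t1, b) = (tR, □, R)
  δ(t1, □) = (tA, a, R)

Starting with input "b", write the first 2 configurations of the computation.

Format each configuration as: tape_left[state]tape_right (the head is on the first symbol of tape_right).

Transitions applied:
Step 1: δ(t0, b) = (tR, □, R)

The first 2 configurations are:
[t0]b ⊢ □[tR]□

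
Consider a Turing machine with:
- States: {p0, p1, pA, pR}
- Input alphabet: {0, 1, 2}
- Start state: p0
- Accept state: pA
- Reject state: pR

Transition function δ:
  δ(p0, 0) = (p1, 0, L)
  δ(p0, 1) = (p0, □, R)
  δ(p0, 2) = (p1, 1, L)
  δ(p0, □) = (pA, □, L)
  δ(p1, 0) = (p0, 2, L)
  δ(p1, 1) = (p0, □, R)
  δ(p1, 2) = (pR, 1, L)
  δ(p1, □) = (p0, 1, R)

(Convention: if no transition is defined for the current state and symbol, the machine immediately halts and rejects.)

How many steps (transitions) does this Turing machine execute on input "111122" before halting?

Execution trace:
Initial: [p0]111122
Step 1: δ(p0, 1) = (p0, □, R) → □[p0]11122
Step 2: δ(p0, 1) = (p0, □, R) → □□[p0]1122
Step 3: δ(p0, 1) = (p0, □, R) → □□□[p0]122
Step 4: δ(p0, 1) = (p0, □, R) → □□□□[p0]22
Step 5: δ(p0, 2) = (p1, 1, L) → □□□[p1]□12
Step 6: δ(p1, □) = (p0, 1, R) → □□□1[p0]12
Step 7: δ(p0, 1) = (p0, □, R) → □□□1□[p0]2
Step 8: δ(p0, 2) = (p1, 1, L) → □□□1[p1]□1
Step 9: δ(p1, □) = (p0, 1, R) → □□□11[p0]1
Step 10: δ(p0, 1) = (p0, □, R) → □□□11□[p0]□
Step 11: δ(p0, □) = (pA, □, L) → □□□11[pA]□□

The machine reaches the accept state pA and halts.

The machine executed 11 steps before halting.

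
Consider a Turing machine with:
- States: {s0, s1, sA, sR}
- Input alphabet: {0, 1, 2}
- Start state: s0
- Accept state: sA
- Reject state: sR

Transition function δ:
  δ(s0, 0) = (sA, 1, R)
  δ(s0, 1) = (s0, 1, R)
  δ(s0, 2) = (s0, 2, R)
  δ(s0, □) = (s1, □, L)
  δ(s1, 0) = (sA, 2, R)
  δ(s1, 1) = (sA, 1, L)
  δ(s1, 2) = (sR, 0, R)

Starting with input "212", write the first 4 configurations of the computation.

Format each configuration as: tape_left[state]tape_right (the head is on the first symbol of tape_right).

Transitions applied:
Step 1: δ(s0, 2) = (s0, 2, R)
Step 2: δ(s0, 1) = (s0, 1, R)
Step 3: δ(s0, 2) = (s0, 2, R)

The first 4 configurations are:
[s0]212 ⊢ 2[s0]12 ⊢ 21[s0]2 ⊢ 212[s0]□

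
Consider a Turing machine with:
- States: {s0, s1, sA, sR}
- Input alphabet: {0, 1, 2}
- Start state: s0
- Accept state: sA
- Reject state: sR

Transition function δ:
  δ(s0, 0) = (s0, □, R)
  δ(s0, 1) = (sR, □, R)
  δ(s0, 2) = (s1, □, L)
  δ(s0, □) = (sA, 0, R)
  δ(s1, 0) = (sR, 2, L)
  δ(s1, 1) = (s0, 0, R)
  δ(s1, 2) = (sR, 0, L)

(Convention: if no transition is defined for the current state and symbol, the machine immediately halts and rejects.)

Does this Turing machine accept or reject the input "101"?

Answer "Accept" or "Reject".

Execution trace:
Initial: [s0]101
Step 1: δ(s0, 1) = (sR, □, R) → □[sR]01

The machine reaches the reject state sR and halts.

Answer: Reject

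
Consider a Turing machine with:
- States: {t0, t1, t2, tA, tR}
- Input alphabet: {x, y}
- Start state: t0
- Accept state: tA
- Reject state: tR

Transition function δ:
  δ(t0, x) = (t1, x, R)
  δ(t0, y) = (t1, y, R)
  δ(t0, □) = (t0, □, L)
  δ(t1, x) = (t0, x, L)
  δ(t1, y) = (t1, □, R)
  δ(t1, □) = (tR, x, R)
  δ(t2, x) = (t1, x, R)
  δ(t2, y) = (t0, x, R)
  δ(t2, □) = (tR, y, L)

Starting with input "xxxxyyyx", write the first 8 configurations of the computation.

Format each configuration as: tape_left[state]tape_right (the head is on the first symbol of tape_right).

Transitions applied:
Step 1: δ(t0, x) = (t1, x, R)
Step 2: δ(t1, x) = (t0, x, L)
Step 3: δ(t0, x) = (t1, x, R)
Step 4: δ(t1, x) = (t0, x, L)
Step 5: δ(t0, x) = (t1, x, R)
Step 6: δ(t1, x) = (t0, x, L)
Step 7: δ(t0, x) = (t1, x, R)

The first 8 configurations are:
[t0]xxxxyyyx ⊢ x[t1]xxxyyyx ⊢ [t0]xxxxyyyx ⊢ x[t1]xxxyyyx ⊢ [t0]xxxxyyyx ⊢ x[t1]xxxyyyx ⊢ [t0]xxxxyyyx ⊢ x[t1]xxxyyyx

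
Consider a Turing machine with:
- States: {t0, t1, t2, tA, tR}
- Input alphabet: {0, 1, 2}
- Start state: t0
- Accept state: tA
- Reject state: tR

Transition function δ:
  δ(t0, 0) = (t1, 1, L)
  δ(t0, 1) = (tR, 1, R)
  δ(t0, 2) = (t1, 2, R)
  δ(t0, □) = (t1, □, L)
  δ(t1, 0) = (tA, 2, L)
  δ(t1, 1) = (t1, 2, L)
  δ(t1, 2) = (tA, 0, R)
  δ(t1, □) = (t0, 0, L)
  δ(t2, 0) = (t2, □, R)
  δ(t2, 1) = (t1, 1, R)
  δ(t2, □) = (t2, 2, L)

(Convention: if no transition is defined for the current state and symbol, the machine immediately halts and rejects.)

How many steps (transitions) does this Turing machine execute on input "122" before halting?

Execution trace:
Initial: [t0]122
Step 1: δ(t0, 1) = (tR, 1, R) → 1[tR]22

The machine reaches the reject state tR and halts.

The machine executed 1 step before halting.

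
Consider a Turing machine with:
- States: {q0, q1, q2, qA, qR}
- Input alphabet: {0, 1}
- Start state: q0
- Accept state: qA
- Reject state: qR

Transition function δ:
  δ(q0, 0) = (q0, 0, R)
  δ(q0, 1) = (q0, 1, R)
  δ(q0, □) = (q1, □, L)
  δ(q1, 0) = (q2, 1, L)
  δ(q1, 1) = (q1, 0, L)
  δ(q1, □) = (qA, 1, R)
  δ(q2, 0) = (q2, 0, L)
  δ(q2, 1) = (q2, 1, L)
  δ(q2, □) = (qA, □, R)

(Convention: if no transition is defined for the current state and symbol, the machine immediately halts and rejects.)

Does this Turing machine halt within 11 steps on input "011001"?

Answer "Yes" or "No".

Execution trace:
Initial: [q0]011001
Step 1: δ(q0, 0) = (q0, 0, R) → 0[q0]11001
Step 2: δ(q0, 1) = (q0, 1, R) → 01[q0]1001
Step 3: δ(q0, 1) = (q0, 1, R) → 011[q0]001
Step 4: δ(q0, 0) = (q0, 0, R) → 0110[q0]01
Step 5: δ(q0, 0) = (q0, 0, R) → 01100[q0]1
Step 6: δ(q0, 1) = (q0, 1, R) → 011001[q0]□
Step 7: δ(q0, □) = (q1, □, L) → 01100[q1]1□
Step 8: δ(q1, 1) = (q1, 0, L) → 0110[q1]00□
Step 9: δ(q1, 0) = (q2, 1, L) → 011[q2]010□
Step 10: δ(q2, 0) = (q2, 0, L) → 01[q2]1010□
Step 11: δ(q2, 1) = (q2, 1, L) → 0[q2]11010□

The machine has not reached a halting state after 11 steps.
The machine did not halt within the 11-step bound.

Answer: No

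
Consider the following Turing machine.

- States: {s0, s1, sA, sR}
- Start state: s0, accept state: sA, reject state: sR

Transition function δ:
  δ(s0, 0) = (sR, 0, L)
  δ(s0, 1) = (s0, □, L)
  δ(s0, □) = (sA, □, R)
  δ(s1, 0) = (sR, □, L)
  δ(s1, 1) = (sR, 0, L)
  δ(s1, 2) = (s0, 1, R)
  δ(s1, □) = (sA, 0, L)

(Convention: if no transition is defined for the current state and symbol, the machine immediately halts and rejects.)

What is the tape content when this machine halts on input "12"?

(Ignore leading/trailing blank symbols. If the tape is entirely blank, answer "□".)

Execution trace:
Initial: [s0]12
Step 1: δ(s0, 1) = (s0, □, L) → [s0]□□2
Step 2: δ(s0, □) = (sA, □, R) → □[sA]□2

The machine reaches the accept state sA and halts.

Final tape (ignoring leading/trailing blanks): 2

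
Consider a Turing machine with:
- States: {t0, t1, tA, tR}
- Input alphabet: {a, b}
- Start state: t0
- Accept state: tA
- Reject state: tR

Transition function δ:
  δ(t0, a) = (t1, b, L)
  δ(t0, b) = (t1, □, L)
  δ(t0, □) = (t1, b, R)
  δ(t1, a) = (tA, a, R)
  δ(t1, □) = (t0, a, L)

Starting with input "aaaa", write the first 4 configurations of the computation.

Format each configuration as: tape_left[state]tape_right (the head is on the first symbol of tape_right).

Transitions applied:
Step 1: δ(t0, a) = (t1, b, L)
Step 2: δ(t1, □) = (t0, a, L)
Step 3: δ(t0, □) = (t1, b, R)

The first 4 configurations are:
[t0]aaaa ⊢ [t1]□baaa ⊢ [t0]□abaaa ⊢ b[t1]abaaa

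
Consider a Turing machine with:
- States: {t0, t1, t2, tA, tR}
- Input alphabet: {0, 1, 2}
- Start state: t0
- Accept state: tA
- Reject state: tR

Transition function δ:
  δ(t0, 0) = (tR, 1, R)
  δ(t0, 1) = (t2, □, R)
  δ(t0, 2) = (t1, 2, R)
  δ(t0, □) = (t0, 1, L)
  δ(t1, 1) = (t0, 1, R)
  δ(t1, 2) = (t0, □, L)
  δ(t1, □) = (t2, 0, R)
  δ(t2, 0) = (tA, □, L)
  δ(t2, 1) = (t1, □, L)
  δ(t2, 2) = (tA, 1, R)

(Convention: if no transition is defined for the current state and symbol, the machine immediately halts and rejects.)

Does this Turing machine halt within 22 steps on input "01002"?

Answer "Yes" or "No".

Execution trace:
Initial: [t0]01002
Step 1: δ(t0, 0) = (tR, 1, R) → 1[tR]1002

The machine reaches the reject state tR and halts.
The machine halted after 1 step (within the 22-step bound).

Answer: Yes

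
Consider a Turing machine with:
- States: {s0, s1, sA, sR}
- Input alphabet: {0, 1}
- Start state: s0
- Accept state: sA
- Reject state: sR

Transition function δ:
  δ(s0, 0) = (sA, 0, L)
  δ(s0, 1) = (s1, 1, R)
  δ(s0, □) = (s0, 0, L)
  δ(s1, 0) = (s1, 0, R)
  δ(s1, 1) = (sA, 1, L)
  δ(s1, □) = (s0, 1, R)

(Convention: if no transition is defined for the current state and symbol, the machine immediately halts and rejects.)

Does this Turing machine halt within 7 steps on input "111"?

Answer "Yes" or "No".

Execution trace:
Initial: [s0]111
Step 1: δ(s0, 1) = (s1, 1, R) → 1[s1]11
Step 2: δ(s1, 1) = (sA, 1, L) → [sA]111

The machine reaches the accept state sA and halts.
The machine halted after 2 steps (within the 7-step bound).

Answer: Yes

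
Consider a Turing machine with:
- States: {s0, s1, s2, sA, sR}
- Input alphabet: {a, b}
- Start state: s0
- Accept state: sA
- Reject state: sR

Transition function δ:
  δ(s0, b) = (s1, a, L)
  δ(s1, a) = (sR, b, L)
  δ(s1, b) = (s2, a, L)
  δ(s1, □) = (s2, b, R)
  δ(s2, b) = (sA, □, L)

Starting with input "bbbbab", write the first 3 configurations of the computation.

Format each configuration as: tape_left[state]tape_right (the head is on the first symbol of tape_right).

Transitions applied:
Step 1: δ(s0, b) = (s1, a, L)
Step 2: δ(s1, □) = (s2, b, R)

The first 3 configurations are:
[s0]bbbbab ⊢ [s1]□abbbab ⊢ b[s2]abbbab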